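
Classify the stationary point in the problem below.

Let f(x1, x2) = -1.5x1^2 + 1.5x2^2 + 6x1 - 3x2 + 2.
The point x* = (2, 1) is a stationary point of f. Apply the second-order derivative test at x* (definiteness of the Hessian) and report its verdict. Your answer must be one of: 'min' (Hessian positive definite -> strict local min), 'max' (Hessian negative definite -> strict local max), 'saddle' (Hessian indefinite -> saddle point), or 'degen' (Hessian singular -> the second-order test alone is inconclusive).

Compute the Hessian H = grad^2 f:
  H = [[-3, 0], [0, 3]]
Verify stationarity: grad f(x*) = H x* + g = (0, 0).
Eigenvalues of H: -3, 3.
Eigenvalues have mixed signs, so H is indefinite -> x* is a saddle point.

saddle


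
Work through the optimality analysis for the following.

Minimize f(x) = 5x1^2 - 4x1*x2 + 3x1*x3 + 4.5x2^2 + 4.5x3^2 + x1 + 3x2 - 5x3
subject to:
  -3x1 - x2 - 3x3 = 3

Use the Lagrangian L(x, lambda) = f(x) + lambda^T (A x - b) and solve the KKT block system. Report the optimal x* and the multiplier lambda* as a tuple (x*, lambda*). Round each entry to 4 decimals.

Form the Lagrangian:
  L(x, lambda) = (1/2) x^T Q x + c^T x + lambda^T (A x - b)
Stationarity (grad_x L = 0): Q x + c + A^T lambda = 0.
Primal feasibility: A x = b.

This gives the KKT block system:
  [ Q   A^T ] [ x     ]   [-c ]
  [ A    0  ] [ lambda ] = [ b ]

Solving the linear system:
  x*      = (-1.0741, -0.9815, 0.4012)
  lambda* = (-1.537)
  f(x*)   = -0.7068

x* = (-1.0741, -0.9815, 0.4012), lambda* = (-1.537)


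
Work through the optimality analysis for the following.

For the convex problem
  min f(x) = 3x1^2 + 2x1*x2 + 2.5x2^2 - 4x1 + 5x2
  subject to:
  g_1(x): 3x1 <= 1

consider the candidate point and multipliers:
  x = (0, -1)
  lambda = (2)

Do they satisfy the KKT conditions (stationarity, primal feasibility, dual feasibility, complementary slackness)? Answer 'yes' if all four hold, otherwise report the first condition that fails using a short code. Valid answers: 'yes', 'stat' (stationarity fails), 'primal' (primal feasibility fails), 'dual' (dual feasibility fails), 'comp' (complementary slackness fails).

Gradient of f: grad f(x) = Q x + c = (-6, 0)
Constraint values g_i(x) = a_i^T x - b_i:
  g_1((0, -1)) = -1
Stationarity residual: grad f(x) + sum_i lambda_i a_i = (0, 0)
  -> stationarity OK
Primal feasibility (all g_i <= 0): OK
Dual feasibility (all lambda_i >= 0): OK
Complementary slackness (lambda_i * g_i(x) = 0 for all i): FAILS

Verdict: the first failing condition is complementary_slackness -> comp.

comp


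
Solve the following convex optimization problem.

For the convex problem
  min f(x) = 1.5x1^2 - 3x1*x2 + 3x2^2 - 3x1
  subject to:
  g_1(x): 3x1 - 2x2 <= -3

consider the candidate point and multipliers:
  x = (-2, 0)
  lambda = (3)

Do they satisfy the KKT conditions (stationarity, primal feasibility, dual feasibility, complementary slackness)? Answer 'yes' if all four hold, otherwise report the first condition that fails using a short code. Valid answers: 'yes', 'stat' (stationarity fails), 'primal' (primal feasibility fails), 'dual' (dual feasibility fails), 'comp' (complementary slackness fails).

Gradient of f: grad f(x) = Q x + c = (-9, 6)
Constraint values g_i(x) = a_i^T x - b_i:
  g_1((-2, 0)) = -3
Stationarity residual: grad f(x) + sum_i lambda_i a_i = (0, 0)
  -> stationarity OK
Primal feasibility (all g_i <= 0): OK
Dual feasibility (all lambda_i >= 0): OK
Complementary slackness (lambda_i * g_i(x) = 0 for all i): FAILS

Verdict: the first failing condition is complementary_slackness -> comp.

comp


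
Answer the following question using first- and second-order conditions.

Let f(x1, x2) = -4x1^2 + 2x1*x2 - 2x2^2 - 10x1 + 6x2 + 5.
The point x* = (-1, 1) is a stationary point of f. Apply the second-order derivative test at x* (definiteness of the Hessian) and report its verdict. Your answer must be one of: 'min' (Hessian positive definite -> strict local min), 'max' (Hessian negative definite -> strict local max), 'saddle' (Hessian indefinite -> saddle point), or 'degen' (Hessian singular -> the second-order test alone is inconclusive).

Compute the Hessian H = grad^2 f:
  H = [[-8, 2], [2, -4]]
Verify stationarity: grad f(x*) = H x* + g = (0, 0).
Eigenvalues of H: -8.8284, -3.1716.
Both eigenvalues < 0, so H is negative definite -> x* is a strict local max.

max


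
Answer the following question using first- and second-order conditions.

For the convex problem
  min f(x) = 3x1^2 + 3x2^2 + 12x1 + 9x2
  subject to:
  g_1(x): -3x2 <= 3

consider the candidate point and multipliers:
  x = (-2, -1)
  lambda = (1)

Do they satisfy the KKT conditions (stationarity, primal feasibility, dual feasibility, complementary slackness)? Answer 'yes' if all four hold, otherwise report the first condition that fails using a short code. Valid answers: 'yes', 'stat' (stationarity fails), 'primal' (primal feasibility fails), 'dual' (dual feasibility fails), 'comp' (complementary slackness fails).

Gradient of f: grad f(x) = Q x + c = (0, 3)
Constraint values g_i(x) = a_i^T x - b_i:
  g_1((-2, -1)) = 0
Stationarity residual: grad f(x) + sum_i lambda_i a_i = (0, 0)
  -> stationarity OK
Primal feasibility (all g_i <= 0): OK
Dual feasibility (all lambda_i >= 0): OK
Complementary slackness (lambda_i * g_i(x) = 0 for all i): OK

Verdict: yes, KKT holds.

yes


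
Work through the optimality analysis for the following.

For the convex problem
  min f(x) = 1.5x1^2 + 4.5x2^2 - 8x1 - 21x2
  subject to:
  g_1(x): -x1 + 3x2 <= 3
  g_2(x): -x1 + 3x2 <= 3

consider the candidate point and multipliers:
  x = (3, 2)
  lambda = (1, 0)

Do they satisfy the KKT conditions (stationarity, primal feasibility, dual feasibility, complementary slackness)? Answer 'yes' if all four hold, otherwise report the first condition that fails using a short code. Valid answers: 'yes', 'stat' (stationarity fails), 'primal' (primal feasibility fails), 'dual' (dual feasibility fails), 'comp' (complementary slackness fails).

Gradient of f: grad f(x) = Q x + c = (1, -3)
Constraint values g_i(x) = a_i^T x - b_i:
  g_1((3, 2)) = 0
  g_2((3, 2)) = 0
Stationarity residual: grad f(x) + sum_i lambda_i a_i = (0, 0)
  -> stationarity OK
Primal feasibility (all g_i <= 0): OK
Dual feasibility (all lambda_i >= 0): OK
Complementary slackness (lambda_i * g_i(x) = 0 for all i): OK

Verdict: yes, KKT holds.

yes


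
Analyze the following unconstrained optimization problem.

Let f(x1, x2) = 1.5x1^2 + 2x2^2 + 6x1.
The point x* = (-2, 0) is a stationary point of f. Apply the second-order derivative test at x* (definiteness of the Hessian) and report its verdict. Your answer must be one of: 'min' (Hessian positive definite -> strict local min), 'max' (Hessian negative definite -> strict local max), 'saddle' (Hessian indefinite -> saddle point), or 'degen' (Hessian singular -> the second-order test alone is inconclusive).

Compute the Hessian H = grad^2 f:
  H = [[3, 0], [0, 4]]
Verify stationarity: grad f(x*) = H x* + g = (0, 0).
Eigenvalues of H: 3, 4.
Both eigenvalues > 0, so H is positive definite -> x* is a strict local min.

min


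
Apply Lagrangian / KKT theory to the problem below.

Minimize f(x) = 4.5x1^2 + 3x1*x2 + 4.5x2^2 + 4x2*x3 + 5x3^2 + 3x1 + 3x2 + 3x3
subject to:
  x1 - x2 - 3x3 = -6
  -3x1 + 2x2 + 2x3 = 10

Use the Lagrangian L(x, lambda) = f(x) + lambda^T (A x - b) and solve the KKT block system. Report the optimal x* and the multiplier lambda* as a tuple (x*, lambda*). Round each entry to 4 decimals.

Form the Lagrangian:
  L(x, lambda) = (1/2) x^T Q x + c^T x + lambda^T (A x - b)
Stationarity (grad_x L = 0): Q x + c + A^T lambda = 0.
Primal feasibility: A x = b.

This gives the KKT block system:
  [ Q   A^T ] [ x     ]   [-c ]
  [ A    0  ] [ lambda ] = [ b ]

Solving the linear system:
  x*      = (-2.0283, 0.9505, 1.0071)
  lambda* = (3.6874, -2.9052)
  f(x*)   = 25.4823

x* = (-2.0283, 0.9505, 1.0071), lambda* = (3.6874, -2.9052)


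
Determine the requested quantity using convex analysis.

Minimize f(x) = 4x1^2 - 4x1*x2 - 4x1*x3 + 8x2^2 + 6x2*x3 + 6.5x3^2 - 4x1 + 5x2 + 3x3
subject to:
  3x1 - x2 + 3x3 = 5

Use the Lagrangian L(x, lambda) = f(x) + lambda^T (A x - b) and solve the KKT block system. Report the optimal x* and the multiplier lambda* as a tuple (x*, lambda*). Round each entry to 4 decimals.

Form the Lagrangian:
  L(x, lambda) = (1/2) x^T Q x + c^T x + lambda^T (A x - b)
Stationarity (grad_x L = 0): Q x + c + A^T lambda = 0.
Primal feasibility: A x = b.

This gives the KKT block system:
  [ Q   A^T ] [ x     ]   [-c ]
  [ A    0  ] [ lambda ] = [ b ]

Solving the linear system:
  x*      = (1.0463, -0.3185, 0.5142)
  lambda* = (-1.196)
  f(x*)   = 0.8723

x* = (1.0463, -0.3185, 0.5142), lambda* = (-1.196)


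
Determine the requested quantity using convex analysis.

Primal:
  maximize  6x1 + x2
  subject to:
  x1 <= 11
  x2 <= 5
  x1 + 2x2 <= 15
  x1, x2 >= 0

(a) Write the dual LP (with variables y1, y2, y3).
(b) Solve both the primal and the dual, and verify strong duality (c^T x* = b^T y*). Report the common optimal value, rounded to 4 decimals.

The standard primal-dual pair for 'max c^T x s.t. A x <= b, x >= 0' is:
  Dual:  min b^T y  s.t.  A^T y >= c,  y >= 0.

So the dual LP is:
  minimize  11y1 + 5y2 + 15y3
  subject to:
    y1 + y3 >= 6
    y2 + 2y3 >= 1
    y1, y2, y3 >= 0

Solving the primal: x* = (11, 2).
  primal value c^T x* = 68.
Solving the dual: y* = (5.5, 0, 0.5).
  dual value b^T y* = 68.
Strong duality: c^T x* = b^T y*. Confirmed.

68


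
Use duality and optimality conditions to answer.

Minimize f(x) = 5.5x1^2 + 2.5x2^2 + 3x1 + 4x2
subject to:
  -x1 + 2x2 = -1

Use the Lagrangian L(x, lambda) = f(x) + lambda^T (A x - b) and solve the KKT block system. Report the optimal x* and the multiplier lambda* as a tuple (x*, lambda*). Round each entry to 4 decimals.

Form the Lagrangian:
  L(x, lambda) = (1/2) x^T Q x + c^T x + lambda^T (A x - b)
Stationarity (grad_x L = 0): Q x + c + A^T lambda = 0.
Primal feasibility: A x = b.

This gives the KKT block system:
  [ Q   A^T ] [ x     ]   [-c ]
  [ A    0  ] [ lambda ] = [ b ]

Solving the linear system:
  x*      = (-0.3061, -0.6531)
  lambda* = (-0.3673)
  f(x*)   = -1.949

x* = (-0.3061, -0.6531), lambda* = (-0.3673)


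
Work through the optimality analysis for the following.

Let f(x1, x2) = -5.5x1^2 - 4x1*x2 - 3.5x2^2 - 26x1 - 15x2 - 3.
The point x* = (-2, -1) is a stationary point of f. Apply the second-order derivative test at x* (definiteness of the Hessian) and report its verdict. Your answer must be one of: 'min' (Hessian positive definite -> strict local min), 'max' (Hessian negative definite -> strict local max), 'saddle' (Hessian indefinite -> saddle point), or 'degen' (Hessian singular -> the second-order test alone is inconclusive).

Compute the Hessian H = grad^2 f:
  H = [[-11, -4], [-4, -7]]
Verify stationarity: grad f(x*) = H x* + g = (0, 0).
Eigenvalues of H: -13.4721, -4.5279.
Both eigenvalues < 0, so H is negative definite -> x* is a strict local max.

max


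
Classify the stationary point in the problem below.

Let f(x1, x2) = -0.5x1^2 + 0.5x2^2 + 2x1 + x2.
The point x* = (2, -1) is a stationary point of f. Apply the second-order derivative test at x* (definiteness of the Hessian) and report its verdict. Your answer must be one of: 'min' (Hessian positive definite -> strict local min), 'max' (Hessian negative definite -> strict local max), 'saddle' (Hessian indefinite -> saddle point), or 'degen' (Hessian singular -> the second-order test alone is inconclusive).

Compute the Hessian H = grad^2 f:
  H = [[-1, 0], [0, 1]]
Verify stationarity: grad f(x*) = H x* + g = (0, 0).
Eigenvalues of H: -1, 1.
Eigenvalues have mixed signs, so H is indefinite -> x* is a saddle point.

saddle


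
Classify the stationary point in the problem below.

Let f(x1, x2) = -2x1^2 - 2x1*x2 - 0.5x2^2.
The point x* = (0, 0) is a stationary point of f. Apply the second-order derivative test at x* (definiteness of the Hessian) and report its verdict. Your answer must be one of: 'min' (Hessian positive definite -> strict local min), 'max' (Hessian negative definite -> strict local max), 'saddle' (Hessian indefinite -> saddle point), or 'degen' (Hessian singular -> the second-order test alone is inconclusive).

Compute the Hessian H = grad^2 f:
  H = [[-4, -2], [-2, -1]]
Verify stationarity: grad f(x*) = H x* + g = (0, 0).
Eigenvalues of H: -5, 0.
H has a zero eigenvalue (singular; negative semidefinite but not definite), so H is neither positive definite, negative definite, nor indefinite. The second-order test alone is inconclusive -> degen.
(Indeed, f is constant along the null direction of H through x*, so x* is not a strict local extremum.)

degen


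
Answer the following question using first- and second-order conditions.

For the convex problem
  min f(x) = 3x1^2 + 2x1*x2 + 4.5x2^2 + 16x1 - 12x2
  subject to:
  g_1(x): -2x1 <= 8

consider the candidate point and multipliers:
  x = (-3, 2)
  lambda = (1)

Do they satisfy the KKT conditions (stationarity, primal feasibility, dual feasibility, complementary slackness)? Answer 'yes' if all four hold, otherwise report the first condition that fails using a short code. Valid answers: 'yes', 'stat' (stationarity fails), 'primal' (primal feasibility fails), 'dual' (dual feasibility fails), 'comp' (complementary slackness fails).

Gradient of f: grad f(x) = Q x + c = (2, 0)
Constraint values g_i(x) = a_i^T x - b_i:
  g_1((-3, 2)) = -2
Stationarity residual: grad f(x) + sum_i lambda_i a_i = (0, 0)
  -> stationarity OK
Primal feasibility (all g_i <= 0): OK
Dual feasibility (all lambda_i >= 0): OK
Complementary slackness (lambda_i * g_i(x) = 0 for all i): FAILS

Verdict: the first failing condition is complementary_slackness -> comp.

comp


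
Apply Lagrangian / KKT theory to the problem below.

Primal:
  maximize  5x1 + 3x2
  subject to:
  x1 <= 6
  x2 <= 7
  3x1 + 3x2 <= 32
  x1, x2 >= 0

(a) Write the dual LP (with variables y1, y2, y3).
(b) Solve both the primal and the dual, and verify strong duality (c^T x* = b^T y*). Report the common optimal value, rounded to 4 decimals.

The standard primal-dual pair for 'max c^T x s.t. A x <= b, x >= 0' is:
  Dual:  min b^T y  s.t.  A^T y >= c,  y >= 0.

So the dual LP is:
  minimize  6y1 + 7y2 + 32y3
  subject to:
    y1 + 3y3 >= 5
    y2 + 3y3 >= 3
    y1, y2, y3 >= 0

Solving the primal: x* = (6, 4.6667).
  primal value c^T x* = 44.
Solving the dual: y* = (2, 0, 1).
  dual value b^T y* = 44.
Strong duality: c^T x* = b^T y*. Confirmed.

44


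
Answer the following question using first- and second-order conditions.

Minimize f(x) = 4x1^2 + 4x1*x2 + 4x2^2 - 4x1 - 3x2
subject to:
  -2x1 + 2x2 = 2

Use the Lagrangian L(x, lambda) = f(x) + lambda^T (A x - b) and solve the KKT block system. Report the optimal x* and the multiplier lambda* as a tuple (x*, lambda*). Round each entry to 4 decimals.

Form the Lagrangian:
  L(x, lambda) = (1/2) x^T Q x + c^T x + lambda^T (A x - b)
Stationarity (grad_x L = 0): Q x + c + A^T lambda = 0.
Primal feasibility: A x = b.

This gives the KKT block system:
  [ Q   A^T ] [ x     ]   [-c ]
  [ A    0  ] [ lambda ] = [ b ]

Solving the linear system:
  x*      = (-0.2083, 0.7917)
  lambda* = (-1.25)
  f(x*)   = 0.4792

x* = (-0.2083, 0.7917), lambda* = (-1.25)


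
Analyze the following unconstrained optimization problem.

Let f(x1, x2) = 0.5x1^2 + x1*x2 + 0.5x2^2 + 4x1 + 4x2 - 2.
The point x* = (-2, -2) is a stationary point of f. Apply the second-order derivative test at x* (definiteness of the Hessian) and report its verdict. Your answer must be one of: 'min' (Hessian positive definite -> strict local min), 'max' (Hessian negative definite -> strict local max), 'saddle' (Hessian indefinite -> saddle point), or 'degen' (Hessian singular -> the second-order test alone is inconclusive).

Compute the Hessian H = grad^2 f:
  H = [[1, 1], [1, 1]]
Verify stationarity: grad f(x*) = H x* + g = (0, 0).
Eigenvalues of H: 0, 2.
H has a zero eigenvalue (singular; positive semidefinite but not definite), so H is neither positive definite, negative definite, nor indefinite. The second-order test alone is inconclusive -> degen.
(Indeed, f is constant along the null direction of H through x*, so x* is not a strict local extremum.)

degen


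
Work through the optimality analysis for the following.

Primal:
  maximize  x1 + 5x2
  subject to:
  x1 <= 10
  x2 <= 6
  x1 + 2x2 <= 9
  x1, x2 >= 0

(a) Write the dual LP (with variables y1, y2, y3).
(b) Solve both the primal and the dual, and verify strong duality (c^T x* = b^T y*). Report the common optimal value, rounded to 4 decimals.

The standard primal-dual pair for 'max c^T x s.t. A x <= b, x >= 0' is:
  Dual:  min b^T y  s.t.  A^T y >= c,  y >= 0.

So the dual LP is:
  minimize  10y1 + 6y2 + 9y3
  subject to:
    y1 + y3 >= 1
    y2 + 2y3 >= 5
    y1, y2, y3 >= 0

Solving the primal: x* = (0, 4.5).
  primal value c^T x* = 22.5.
Solving the dual: y* = (0, 0, 2.5).
  dual value b^T y* = 22.5.
Strong duality: c^T x* = b^T y*. Confirmed.

22.5


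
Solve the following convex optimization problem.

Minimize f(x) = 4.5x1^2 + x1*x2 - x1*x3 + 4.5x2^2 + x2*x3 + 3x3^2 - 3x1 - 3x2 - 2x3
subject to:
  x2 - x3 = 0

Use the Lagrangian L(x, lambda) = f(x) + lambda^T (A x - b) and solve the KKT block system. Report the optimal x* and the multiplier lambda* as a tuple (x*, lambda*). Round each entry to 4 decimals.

Form the Lagrangian:
  L(x, lambda) = (1/2) x^T Q x + c^T x + lambda^T (A x - b)
Stationarity (grad_x L = 0): Q x + c + A^T lambda = 0.
Primal feasibility: A x = b.

This gives the KKT block system:
  [ Q   A^T ] [ x     ]   [-c ]
  [ A    0  ] [ lambda ] = [ b ]

Solving the linear system:
  x*      = (0.3333, 0.2941, 0.2941)
  lambda* = (-0.2745)
  f(x*)   = -1.2353

x* = (0.3333, 0.2941, 0.2941), lambda* = (-0.2745)


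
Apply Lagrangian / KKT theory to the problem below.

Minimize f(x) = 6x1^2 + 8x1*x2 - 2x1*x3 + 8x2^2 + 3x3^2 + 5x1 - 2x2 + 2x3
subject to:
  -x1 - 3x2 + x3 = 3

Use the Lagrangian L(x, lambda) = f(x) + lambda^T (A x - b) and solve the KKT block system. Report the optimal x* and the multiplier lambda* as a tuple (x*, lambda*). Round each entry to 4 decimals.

Form the Lagrangian:
  L(x, lambda) = (1/2) x^T Q x + c^T x + lambda^T (A x - b)
Stationarity (grad_x L = 0): Q x + c + A^T lambda = 0.
Primal feasibility: A x = b.

This gives the KKT block system:
  [ Q   A^T ] [ x     ]   [-c ]
  [ A    0  ] [ lambda ] = [ b ]

Solving the linear system:
  x*      = (-0.2931, -0.7448, 0.4724)
  lambda* = (-5.4207)
  f(x*)   = 8.6155

x* = (-0.2931, -0.7448, 0.4724), lambda* = (-5.4207)


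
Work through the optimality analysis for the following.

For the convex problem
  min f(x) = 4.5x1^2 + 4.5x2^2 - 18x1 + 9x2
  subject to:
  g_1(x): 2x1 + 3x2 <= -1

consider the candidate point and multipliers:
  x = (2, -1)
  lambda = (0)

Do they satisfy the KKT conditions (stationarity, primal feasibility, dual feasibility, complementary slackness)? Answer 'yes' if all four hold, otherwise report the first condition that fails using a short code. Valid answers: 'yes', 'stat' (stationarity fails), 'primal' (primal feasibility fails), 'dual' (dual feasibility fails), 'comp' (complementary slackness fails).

Gradient of f: grad f(x) = Q x + c = (0, 0)
Constraint values g_i(x) = a_i^T x - b_i:
  g_1((2, -1)) = 2
Stationarity residual: grad f(x) + sum_i lambda_i a_i = (0, 0)
  -> stationarity OK
Primal feasibility (all g_i <= 0): FAILS
Dual feasibility (all lambda_i >= 0): OK
Complementary slackness (lambda_i * g_i(x) = 0 for all i): OK

Verdict: the first failing condition is primal_feasibility -> primal.

primal


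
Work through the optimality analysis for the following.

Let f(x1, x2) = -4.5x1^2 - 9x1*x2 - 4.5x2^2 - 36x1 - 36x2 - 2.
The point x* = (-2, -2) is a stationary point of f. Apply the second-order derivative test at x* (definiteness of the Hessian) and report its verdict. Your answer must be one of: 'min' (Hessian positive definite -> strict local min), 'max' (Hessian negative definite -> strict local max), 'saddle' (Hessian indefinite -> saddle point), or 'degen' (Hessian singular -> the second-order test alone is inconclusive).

Compute the Hessian H = grad^2 f:
  H = [[-9, -9], [-9, -9]]
Verify stationarity: grad f(x*) = H x* + g = (0, 0).
Eigenvalues of H: -18, 0.
H has a zero eigenvalue (singular; negative semidefinite but not definite), so H is neither positive definite, negative definite, nor indefinite. The second-order test alone is inconclusive -> degen.
(Indeed, f is constant along the null direction of H through x*, so x* is not a strict local extremum.)

degen


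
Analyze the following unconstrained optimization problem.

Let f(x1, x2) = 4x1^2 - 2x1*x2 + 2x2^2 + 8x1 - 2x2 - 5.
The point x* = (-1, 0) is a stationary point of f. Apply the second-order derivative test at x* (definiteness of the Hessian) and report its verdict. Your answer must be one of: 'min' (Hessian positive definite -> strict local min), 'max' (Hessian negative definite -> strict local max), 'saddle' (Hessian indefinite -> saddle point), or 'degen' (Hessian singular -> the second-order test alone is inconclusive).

Compute the Hessian H = grad^2 f:
  H = [[8, -2], [-2, 4]]
Verify stationarity: grad f(x*) = H x* + g = (0, 0).
Eigenvalues of H: 3.1716, 8.8284.
Both eigenvalues > 0, so H is positive definite -> x* is a strict local min.

min


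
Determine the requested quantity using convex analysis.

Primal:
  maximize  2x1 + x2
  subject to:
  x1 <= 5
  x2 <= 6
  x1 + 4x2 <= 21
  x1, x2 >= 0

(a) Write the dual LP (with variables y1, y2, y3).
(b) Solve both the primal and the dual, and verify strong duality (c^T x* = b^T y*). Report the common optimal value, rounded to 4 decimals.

The standard primal-dual pair for 'max c^T x s.t. A x <= b, x >= 0' is:
  Dual:  min b^T y  s.t.  A^T y >= c,  y >= 0.

So the dual LP is:
  minimize  5y1 + 6y2 + 21y3
  subject to:
    y1 + y3 >= 2
    y2 + 4y3 >= 1
    y1, y2, y3 >= 0

Solving the primal: x* = (5, 4).
  primal value c^T x* = 14.
Solving the dual: y* = (1.75, 0, 0.25).
  dual value b^T y* = 14.
Strong duality: c^T x* = b^T y*. Confirmed.

14


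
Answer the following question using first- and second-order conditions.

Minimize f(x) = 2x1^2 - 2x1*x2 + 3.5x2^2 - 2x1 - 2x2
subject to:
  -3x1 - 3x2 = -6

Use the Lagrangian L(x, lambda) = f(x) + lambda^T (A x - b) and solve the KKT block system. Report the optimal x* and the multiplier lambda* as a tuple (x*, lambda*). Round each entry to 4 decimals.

Form the Lagrangian:
  L(x, lambda) = (1/2) x^T Q x + c^T x + lambda^T (A x - b)
Stationarity (grad_x L = 0): Q x + c + A^T lambda = 0.
Primal feasibility: A x = b.

This gives the KKT block system:
  [ Q   A^T ] [ x     ]   [-c ]
  [ A    0  ] [ lambda ] = [ b ]

Solving the linear system:
  x*      = (1.2, 0.8)
  lambda* = (0.4)
  f(x*)   = -0.8

x* = (1.2, 0.8), lambda* = (0.4)


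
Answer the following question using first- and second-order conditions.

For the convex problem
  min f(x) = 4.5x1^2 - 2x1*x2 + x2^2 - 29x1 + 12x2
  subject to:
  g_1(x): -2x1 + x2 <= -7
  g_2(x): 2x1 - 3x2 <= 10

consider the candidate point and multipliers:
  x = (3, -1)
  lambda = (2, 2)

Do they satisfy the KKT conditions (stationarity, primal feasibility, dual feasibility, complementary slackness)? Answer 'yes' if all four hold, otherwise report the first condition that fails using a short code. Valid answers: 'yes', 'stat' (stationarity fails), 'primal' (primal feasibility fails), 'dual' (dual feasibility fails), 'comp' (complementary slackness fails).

Gradient of f: grad f(x) = Q x + c = (0, 4)
Constraint values g_i(x) = a_i^T x - b_i:
  g_1((3, -1)) = 0
  g_2((3, -1)) = -1
Stationarity residual: grad f(x) + sum_i lambda_i a_i = (0, 0)
  -> stationarity OK
Primal feasibility (all g_i <= 0): OK
Dual feasibility (all lambda_i >= 0): OK
Complementary slackness (lambda_i * g_i(x) = 0 for all i): FAILS

Verdict: the first failing condition is complementary_slackness -> comp.

comp


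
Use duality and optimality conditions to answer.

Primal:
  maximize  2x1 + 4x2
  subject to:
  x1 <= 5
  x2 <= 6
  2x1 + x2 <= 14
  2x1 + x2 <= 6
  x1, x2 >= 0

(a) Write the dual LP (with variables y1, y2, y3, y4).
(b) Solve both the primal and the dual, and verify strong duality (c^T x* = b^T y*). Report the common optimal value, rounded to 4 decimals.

The standard primal-dual pair for 'max c^T x s.t. A x <= b, x >= 0' is:
  Dual:  min b^T y  s.t.  A^T y >= c,  y >= 0.

So the dual LP is:
  minimize  5y1 + 6y2 + 14y3 + 6y4
  subject to:
    y1 + 2y3 + 2y4 >= 2
    y2 + y3 + y4 >= 4
    y1, y2, y3, y4 >= 0

Solving the primal: x* = (0, 6).
  primal value c^T x* = 24.
Solving the dual: y* = (0, 3, 0, 1).
  dual value b^T y* = 24.
Strong duality: c^T x* = b^T y*. Confirmed.

24


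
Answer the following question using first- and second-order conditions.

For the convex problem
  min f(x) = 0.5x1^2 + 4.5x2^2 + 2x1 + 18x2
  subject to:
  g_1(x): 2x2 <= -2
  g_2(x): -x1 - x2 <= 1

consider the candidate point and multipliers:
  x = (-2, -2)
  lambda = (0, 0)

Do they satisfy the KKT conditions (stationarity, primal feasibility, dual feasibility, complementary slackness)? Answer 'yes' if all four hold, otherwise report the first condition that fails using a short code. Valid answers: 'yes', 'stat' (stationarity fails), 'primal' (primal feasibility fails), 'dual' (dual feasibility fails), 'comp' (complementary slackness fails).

Gradient of f: grad f(x) = Q x + c = (0, 0)
Constraint values g_i(x) = a_i^T x - b_i:
  g_1((-2, -2)) = -2
  g_2((-2, -2)) = 3
Stationarity residual: grad f(x) + sum_i lambda_i a_i = (0, 0)
  -> stationarity OK
Primal feasibility (all g_i <= 0): FAILS
Dual feasibility (all lambda_i >= 0): OK
Complementary slackness (lambda_i * g_i(x) = 0 for all i): OK

Verdict: the first failing condition is primal_feasibility -> primal.

primal


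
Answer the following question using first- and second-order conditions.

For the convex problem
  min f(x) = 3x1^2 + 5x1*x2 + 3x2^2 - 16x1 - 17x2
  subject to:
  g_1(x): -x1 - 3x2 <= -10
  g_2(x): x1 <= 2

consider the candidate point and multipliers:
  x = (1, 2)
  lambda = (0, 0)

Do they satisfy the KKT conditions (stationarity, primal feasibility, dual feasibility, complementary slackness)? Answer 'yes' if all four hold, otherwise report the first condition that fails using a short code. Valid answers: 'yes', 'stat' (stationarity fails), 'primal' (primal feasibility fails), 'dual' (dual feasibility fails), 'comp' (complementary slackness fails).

Gradient of f: grad f(x) = Q x + c = (0, 0)
Constraint values g_i(x) = a_i^T x - b_i:
  g_1((1, 2)) = 3
  g_2((1, 2)) = -1
Stationarity residual: grad f(x) + sum_i lambda_i a_i = (0, 0)
  -> stationarity OK
Primal feasibility (all g_i <= 0): FAILS
Dual feasibility (all lambda_i >= 0): OK
Complementary slackness (lambda_i * g_i(x) = 0 for all i): OK

Verdict: the first failing condition is primal_feasibility -> primal.

primal


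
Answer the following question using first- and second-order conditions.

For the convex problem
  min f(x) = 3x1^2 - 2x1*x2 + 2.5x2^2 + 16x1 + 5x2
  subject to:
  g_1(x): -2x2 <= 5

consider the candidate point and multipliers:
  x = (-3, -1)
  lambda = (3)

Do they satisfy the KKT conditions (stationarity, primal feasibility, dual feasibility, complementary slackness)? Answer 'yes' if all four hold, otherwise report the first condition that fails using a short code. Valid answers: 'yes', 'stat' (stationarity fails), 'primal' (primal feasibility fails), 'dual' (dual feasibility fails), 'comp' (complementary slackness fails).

Gradient of f: grad f(x) = Q x + c = (0, 6)
Constraint values g_i(x) = a_i^T x - b_i:
  g_1((-3, -1)) = -3
Stationarity residual: grad f(x) + sum_i lambda_i a_i = (0, 0)
  -> stationarity OK
Primal feasibility (all g_i <= 0): OK
Dual feasibility (all lambda_i >= 0): OK
Complementary slackness (lambda_i * g_i(x) = 0 for all i): FAILS

Verdict: the first failing condition is complementary_slackness -> comp.

comp


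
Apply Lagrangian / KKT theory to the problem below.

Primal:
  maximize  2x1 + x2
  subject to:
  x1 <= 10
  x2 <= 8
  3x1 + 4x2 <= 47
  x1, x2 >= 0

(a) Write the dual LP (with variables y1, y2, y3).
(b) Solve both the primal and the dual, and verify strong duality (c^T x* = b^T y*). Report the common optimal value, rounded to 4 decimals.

The standard primal-dual pair for 'max c^T x s.t. A x <= b, x >= 0' is:
  Dual:  min b^T y  s.t.  A^T y >= c,  y >= 0.

So the dual LP is:
  minimize  10y1 + 8y2 + 47y3
  subject to:
    y1 + 3y3 >= 2
    y2 + 4y3 >= 1
    y1, y2, y3 >= 0

Solving the primal: x* = (10, 4.25).
  primal value c^T x* = 24.25.
Solving the dual: y* = (1.25, 0, 0.25).
  dual value b^T y* = 24.25.
Strong duality: c^T x* = b^T y*. Confirmed.

24.25


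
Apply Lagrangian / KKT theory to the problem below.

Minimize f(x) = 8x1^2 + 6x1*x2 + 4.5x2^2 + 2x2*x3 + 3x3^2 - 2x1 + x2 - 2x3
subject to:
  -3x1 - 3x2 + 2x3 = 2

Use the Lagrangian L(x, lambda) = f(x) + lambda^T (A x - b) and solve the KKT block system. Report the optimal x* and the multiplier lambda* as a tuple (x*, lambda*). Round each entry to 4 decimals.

Form the Lagrangian:
  L(x, lambda) = (1/2) x^T Q x + c^T x + lambda^T (A x - b)
Stationarity (grad_x L = 0): Q x + c + A^T lambda = 0.
Primal feasibility: A x = b.

This gives the KKT block system:
  [ Q   A^T ] [ x     ]   [-c ]
  [ A    0  ] [ lambda ] = [ b ]

Solving the linear system:
  x*      = (0.2646, -0.5247, 0.6099)
  lambda* = (-0.3049)
  f(x*)   = -0.8318

x* = (0.2646, -0.5247, 0.6099), lambda* = (-0.3049)


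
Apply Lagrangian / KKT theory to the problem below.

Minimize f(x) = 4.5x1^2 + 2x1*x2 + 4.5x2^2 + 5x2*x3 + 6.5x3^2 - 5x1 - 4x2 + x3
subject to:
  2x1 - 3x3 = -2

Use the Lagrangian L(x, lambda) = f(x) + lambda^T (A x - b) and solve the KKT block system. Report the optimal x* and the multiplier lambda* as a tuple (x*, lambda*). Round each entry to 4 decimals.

Form the Lagrangian:
  L(x, lambda) = (1/2) x^T Q x + c^T x + lambda^T (A x - b)
Stationarity (grad_x L = 0): Q x + c + A^T lambda = 0.
Primal feasibility: A x = b.

This gives the KKT block system:
  [ Q   A^T ] [ x     ]   [-c ]
  [ A    0  ] [ lambda ] = [ b ]

Solving the linear system:
  x*      = (-0.1583, 0.1679, 0.5611)
  lambda* = (3.0446)
  f(x*)   = 3.3852

x* = (-0.1583, 0.1679, 0.5611), lambda* = (3.0446)


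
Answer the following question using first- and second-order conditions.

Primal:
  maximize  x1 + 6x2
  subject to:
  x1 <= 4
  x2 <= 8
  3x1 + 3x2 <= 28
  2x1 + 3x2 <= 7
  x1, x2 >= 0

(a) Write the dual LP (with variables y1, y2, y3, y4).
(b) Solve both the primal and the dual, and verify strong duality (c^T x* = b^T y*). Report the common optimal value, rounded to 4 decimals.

The standard primal-dual pair for 'max c^T x s.t. A x <= b, x >= 0' is:
  Dual:  min b^T y  s.t.  A^T y >= c,  y >= 0.

So the dual LP is:
  minimize  4y1 + 8y2 + 28y3 + 7y4
  subject to:
    y1 + 3y3 + 2y4 >= 1
    y2 + 3y3 + 3y4 >= 6
    y1, y2, y3, y4 >= 0

Solving the primal: x* = (0, 2.3333).
  primal value c^T x* = 14.
Solving the dual: y* = (0, 0, 0, 2).
  dual value b^T y* = 14.
Strong duality: c^T x* = b^T y*. Confirmed.

14


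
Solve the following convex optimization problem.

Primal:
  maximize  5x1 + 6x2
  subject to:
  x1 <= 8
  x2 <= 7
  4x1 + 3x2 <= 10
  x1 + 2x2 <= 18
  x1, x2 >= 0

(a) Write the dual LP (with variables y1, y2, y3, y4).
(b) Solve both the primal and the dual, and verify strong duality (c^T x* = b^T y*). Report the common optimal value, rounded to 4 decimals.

The standard primal-dual pair for 'max c^T x s.t. A x <= b, x >= 0' is:
  Dual:  min b^T y  s.t.  A^T y >= c,  y >= 0.

So the dual LP is:
  minimize  8y1 + 7y2 + 10y3 + 18y4
  subject to:
    y1 + 4y3 + y4 >= 5
    y2 + 3y3 + 2y4 >= 6
    y1, y2, y3, y4 >= 0

Solving the primal: x* = (0, 3.3333).
  primal value c^T x* = 20.
Solving the dual: y* = (0, 0, 2, 0).
  dual value b^T y* = 20.
Strong duality: c^T x* = b^T y*. Confirmed.

20


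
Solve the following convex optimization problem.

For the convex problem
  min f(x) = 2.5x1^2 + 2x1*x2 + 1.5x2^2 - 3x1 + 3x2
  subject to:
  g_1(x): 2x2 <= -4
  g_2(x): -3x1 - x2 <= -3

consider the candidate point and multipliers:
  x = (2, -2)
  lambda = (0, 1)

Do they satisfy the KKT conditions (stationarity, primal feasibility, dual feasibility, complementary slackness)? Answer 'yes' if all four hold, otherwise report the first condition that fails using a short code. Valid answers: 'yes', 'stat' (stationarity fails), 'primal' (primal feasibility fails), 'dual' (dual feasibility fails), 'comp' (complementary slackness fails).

Gradient of f: grad f(x) = Q x + c = (3, 1)
Constraint values g_i(x) = a_i^T x - b_i:
  g_1((2, -2)) = 0
  g_2((2, -2)) = -1
Stationarity residual: grad f(x) + sum_i lambda_i a_i = (0, 0)
  -> stationarity OK
Primal feasibility (all g_i <= 0): OK
Dual feasibility (all lambda_i >= 0): OK
Complementary slackness (lambda_i * g_i(x) = 0 for all i): FAILS

Verdict: the first failing condition is complementary_slackness -> comp.

comp


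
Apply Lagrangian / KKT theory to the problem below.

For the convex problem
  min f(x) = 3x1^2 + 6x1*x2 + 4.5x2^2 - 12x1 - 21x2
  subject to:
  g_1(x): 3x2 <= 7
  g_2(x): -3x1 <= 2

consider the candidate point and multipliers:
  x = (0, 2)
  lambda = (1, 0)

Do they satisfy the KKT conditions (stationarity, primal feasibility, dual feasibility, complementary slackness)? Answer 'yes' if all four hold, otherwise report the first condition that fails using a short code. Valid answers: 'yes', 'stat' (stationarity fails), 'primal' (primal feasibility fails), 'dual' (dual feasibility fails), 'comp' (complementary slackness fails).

Gradient of f: grad f(x) = Q x + c = (0, -3)
Constraint values g_i(x) = a_i^T x - b_i:
  g_1((0, 2)) = -1
  g_2((0, 2)) = -2
Stationarity residual: grad f(x) + sum_i lambda_i a_i = (0, 0)
  -> stationarity OK
Primal feasibility (all g_i <= 0): OK
Dual feasibility (all lambda_i >= 0): OK
Complementary slackness (lambda_i * g_i(x) = 0 for all i): FAILS

Verdict: the first failing condition is complementary_slackness -> comp.

comp


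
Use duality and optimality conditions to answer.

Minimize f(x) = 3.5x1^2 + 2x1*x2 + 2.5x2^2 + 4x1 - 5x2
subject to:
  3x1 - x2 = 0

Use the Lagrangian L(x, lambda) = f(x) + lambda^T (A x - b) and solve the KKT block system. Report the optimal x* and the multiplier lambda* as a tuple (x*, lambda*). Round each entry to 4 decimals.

Form the Lagrangian:
  L(x, lambda) = (1/2) x^T Q x + c^T x + lambda^T (A x - b)
Stationarity (grad_x L = 0): Q x + c + A^T lambda = 0.
Primal feasibility: A x = b.

This gives the KKT block system:
  [ Q   A^T ] [ x     ]   [-c ]
  [ A    0  ] [ lambda ] = [ b ]

Solving the linear system:
  x*      = (0.1719, 0.5156)
  lambda* = (-2.0781)
  f(x*)   = -0.9453

x* = (0.1719, 0.5156), lambda* = (-2.0781)


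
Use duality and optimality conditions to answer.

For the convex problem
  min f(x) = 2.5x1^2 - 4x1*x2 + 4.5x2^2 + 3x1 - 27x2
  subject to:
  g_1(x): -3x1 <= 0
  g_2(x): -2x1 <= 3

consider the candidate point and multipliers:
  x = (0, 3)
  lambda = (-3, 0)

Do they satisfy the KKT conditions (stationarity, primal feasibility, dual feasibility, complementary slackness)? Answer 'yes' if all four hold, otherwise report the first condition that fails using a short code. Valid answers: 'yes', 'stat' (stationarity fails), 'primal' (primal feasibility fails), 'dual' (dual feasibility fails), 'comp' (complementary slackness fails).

Gradient of f: grad f(x) = Q x + c = (-9, 0)
Constraint values g_i(x) = a_i^T x - b_i:
  g_1((0, 3)) = 0
  g_2((0, 3)) = -3
Stationarity residual: grad f(x) + sum_i lambda_i a_i = (0, 0)
  -> stationarity OK
Primal feasibility (all g_i <= 0): OK
Dual feasibility (all lambda_i >= 0): FAILS
Complementary slackness (lambda_i * g_i(x) = 0 for all i): OK

Verdict: the first failing condition is dual_feasibility -> dual.

dual


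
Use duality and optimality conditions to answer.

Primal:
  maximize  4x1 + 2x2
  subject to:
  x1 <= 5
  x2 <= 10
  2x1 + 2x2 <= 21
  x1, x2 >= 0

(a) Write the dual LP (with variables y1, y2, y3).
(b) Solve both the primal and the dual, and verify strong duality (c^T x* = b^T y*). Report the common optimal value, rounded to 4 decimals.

The standard primal-dual pair for 'max c^T x s.t. A x <= b, x >= 0' is:
  Dual:  min b^T y  s.t.  A^T y >= c,  y >= 0.

So the dual LP is:
  minimize  5y1 + 10y2 + 21y3
  subject to:
    y1 + 2y3 >= 4
    y2 + 2y3 >= 2
    y1, y2, y3 >= 0

Solving the primal: x* = (5, 5.5).
  primal value c^T x* = 31.
Solving the dual: y* = (2, 0, 1).
  dual value b^T y* = 31.
Strong duality: c^T x* = b^T y*. Confirmed.

31


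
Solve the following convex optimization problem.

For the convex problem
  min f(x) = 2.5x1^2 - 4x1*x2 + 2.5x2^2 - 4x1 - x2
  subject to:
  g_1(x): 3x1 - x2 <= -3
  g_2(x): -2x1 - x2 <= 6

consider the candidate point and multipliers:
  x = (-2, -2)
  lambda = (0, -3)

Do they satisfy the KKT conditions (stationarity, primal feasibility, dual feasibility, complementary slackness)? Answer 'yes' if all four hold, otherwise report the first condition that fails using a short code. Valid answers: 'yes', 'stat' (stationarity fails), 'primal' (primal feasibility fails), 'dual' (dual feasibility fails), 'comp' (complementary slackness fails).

Gradient of f: grad f(x) = Q x + c = (-6, -3)
Constraint values g_i(x) = a_i^T x - b_i:
  g_1((-2, -2)) = -1
  g_2((-2, -2)) = 0
Stationarity residual: grad f(x) + sum_i lambda_i a_i = (0, 0)
  -> stationarity OK
Primal feasibility (all g_i <= 0): OK
Dual feasibility (all lambda_i >= 0): FAILS
Complementary slackness (lambda_i * g_i(x) = 0 for all i): OK

Verdict: the first failing condition is dual_feasibility -> dual.

dual


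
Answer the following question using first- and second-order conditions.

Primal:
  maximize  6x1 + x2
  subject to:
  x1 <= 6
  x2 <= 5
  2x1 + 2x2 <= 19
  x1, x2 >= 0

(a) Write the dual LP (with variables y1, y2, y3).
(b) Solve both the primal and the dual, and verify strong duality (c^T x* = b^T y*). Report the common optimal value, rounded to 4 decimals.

The standard primal-dual pair for 'max c^T x s.t. A x <= b, x >= 0' is:
  Dual:  min b^T y  s.t.  A^T y >= c,  y >= 0.

So the dual LP is:
  minimize  6y1 + 5y2 + 19y3
  subject to:
    y1 + 2y3 >= 6
    y2 + 2y3 >= 1
    y1, y2, y3 >= 0

Solving the primal: x* = (6, 3.5).
  primal value c^T x* = 39.5.
Solving the dual: y* = (5, 0, 0.5).
  dual value b^T y* = 39.5.
Strong duality: c^T x* = b^T y*. Confirmed.

39.5


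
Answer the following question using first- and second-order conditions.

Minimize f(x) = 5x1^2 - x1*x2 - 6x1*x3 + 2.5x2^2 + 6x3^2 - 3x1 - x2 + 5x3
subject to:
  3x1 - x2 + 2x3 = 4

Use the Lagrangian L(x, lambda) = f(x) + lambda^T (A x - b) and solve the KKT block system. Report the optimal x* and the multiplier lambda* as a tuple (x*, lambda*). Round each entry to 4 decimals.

Form the Lagrangian:
  L(x, lambda) = (1/2) x^T Q x + c^T x + lambda^T (A x - b)
Stationarity (grad_x L = 0): Q x + c + A^T lambda = 0.
Primal feasibility: A x = b.

This gives the KKT block system:
  [ Q   A^T ] [ x     ]   [-c ]
  [ A    0  ] [ lambda ] = [ b ]

Solving the linear system:
  x*      = (1.0793, 0.0664, 0.4142)
  lambda* = (-1.7472)
  f(x*)   = 2.8778

x* = (1.0793, 0.0664, 0.4142), lambda* = (-1.7472)


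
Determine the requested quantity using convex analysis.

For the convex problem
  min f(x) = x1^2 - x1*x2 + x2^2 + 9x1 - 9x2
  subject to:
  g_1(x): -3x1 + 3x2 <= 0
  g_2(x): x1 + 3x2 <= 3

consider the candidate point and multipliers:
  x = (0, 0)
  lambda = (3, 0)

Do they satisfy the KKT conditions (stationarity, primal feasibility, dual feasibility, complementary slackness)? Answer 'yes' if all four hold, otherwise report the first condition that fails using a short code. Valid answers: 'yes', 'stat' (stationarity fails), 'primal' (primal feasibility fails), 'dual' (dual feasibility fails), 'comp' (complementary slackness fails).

Gradient of f: grad f(x) = Q x + c = (9, -9)
Constraint values g_i(x) = a_i^T x - b_i:
  g_1((0, 0)) = 0
  g_2((0, 0)) = -3
Stationarity residual: grad f(x) + sum_i lambda_i a_i = (0, 0)
  -> stationarity OK
Primal feasibility (all g_i <= 0): OK
Dual feasibility (all lambda_i >= 0): OK
Complementary slackness (lambda_i * g_i(x) = 0 for all i): OK

Verdict: yes, KKT holds.

yes
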